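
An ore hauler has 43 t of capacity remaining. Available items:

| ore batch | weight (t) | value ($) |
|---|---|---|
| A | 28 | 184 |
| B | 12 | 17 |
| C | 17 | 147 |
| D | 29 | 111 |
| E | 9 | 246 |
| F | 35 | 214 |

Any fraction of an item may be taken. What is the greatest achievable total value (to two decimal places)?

504.71

Sort by value per unit weight and fill in that order.
Ratios (sorted): E 27.33, C 8.65, A 6.57, F 6.11, D 3.83, B 1.42
take E (9 @ 246); take C (17 @ 147); take 17/28 of A → 111.71. Capacity used 43/43.
Total value = 504.71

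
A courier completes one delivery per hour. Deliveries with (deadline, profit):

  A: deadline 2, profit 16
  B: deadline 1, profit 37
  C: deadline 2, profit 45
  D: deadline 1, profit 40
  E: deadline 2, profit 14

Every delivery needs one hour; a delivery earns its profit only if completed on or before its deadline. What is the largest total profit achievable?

85

Take jobs in profit order; each goes to the latest open slot no later than its deadline.
By profit: C(d2,45), D(d1,40), B(d1,37), A(d2,16), E(d2,14)
C→slot 2; D→slot 1; B skipped; A skipped; E skipped.
Profit = 40 + 45 = 85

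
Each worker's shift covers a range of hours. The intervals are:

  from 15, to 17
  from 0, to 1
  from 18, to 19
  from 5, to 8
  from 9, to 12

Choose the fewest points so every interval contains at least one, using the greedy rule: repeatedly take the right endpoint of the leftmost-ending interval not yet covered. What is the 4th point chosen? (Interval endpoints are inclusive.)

Process intervals by earliest right end; each time one isn't hit yet, stab at its right endpoint.
By right end: [0,1]  [5,8]  [9,12]  [15,17]  [18,19]
[0,1] uncovered → point at 1; [5,8] uncovered → point at 8; [9,12] uncovered → point at 12; [15,17] uncovered → point at 17; [18,19] uncovered → point at 19.
Points: 1, 8, 12, 17, 19 (5 total).

17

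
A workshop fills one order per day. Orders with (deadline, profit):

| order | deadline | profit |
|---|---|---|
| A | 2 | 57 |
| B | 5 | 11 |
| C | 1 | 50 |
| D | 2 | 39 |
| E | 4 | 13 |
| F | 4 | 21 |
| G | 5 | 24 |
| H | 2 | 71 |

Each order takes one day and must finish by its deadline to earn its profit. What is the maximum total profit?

Sort by profit descending; place each in the latest free slot ≤ its deadline.
Profit order: H=71 A=57 C=50 D=39 G=24 F=21 E=13 B=11
Assign: H→slot 2, A→slot 1, C skipped, D skipped, G→slot 5, F→slot 4, E→slot 3, B skipped.
Slots: [1:A] [2:H] [3:E] [4:F] [5:G]
Profit = 57 + 71 + 13 + 21 + 24 = 186

186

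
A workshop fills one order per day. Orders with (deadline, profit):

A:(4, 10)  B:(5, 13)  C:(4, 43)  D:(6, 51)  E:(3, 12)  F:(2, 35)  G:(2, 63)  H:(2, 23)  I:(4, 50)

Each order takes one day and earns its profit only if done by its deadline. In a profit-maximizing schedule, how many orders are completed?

Sort by profit descending; place each in the latest free slot ≤ its deadline.
By profit: G(d2,63), D(d6,51), I(d4,50), C(d4,43), F(d2,35), H(d2,23), B(d5,13), E(d3,12), A(d4,10)
G→slot 2; D→slot 6; I→slot 4; C→slot 3; F→slot 1; H skipped; B→slot 5; E skipped; A skipped.
6 of 9 scheduled.

6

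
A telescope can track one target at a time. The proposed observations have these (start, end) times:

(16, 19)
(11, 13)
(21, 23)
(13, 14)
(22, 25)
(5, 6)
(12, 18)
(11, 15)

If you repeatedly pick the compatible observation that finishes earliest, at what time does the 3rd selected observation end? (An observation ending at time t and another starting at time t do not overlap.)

By end time: (5,6), (11,13), (13,14), (11,15), (12,18), (16,19), (21,23), (22,25).
Pick (5,6); next start ≥ 6 → (11,13); next start ≥ 13 → (13,14); next start ≥ 14 → (16,19); next start ≥ 19 → (21,23).
Selected: (5,6) (11,13) (13,14) (16,19) (21,23)

14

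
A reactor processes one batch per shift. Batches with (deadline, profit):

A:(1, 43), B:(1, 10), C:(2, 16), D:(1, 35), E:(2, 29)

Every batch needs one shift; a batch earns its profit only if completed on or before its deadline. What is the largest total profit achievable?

72

Take jobs in profit order; each goes to the latest open slot no later than its deadline.
Profit order: A=43 D=35 E=29 C=16 B=10
Assign: A→slot 1, D skipped, E→slot 2, C skipped, B skipped.
Slots: [1:A] [2:E]
Profit = 43 + 29 = 72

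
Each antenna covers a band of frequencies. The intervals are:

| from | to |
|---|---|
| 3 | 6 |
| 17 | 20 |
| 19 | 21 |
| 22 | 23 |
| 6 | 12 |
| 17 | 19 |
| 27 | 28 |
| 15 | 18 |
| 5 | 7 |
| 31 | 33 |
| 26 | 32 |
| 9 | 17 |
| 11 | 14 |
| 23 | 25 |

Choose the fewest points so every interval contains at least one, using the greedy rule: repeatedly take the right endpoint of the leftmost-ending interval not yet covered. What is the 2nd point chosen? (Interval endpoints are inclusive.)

Sort by right endpoint; whenever an interval is uncovered, place a point at its right end.
By right end: [3,6]  [5,7]  [6,12]  [11,14]  [9,17]  [15,18]  [17,19]  [17,20]  [19,21]  [22,23]  [23,25]  [27,28]  [26,32]  [31,33]
[3,6] uncovered → point at 6; [11,14] uncovered → point at 14; [15,18] uncovered → point at 18; [19,21] uncovered → point at 21; [22,23] uncovered → point at 23; [27,28] uncovered → point at 28; [31,33] uncovered → point at 33.
Points: 6, 14, 18, 21, 23, 28, 33 (7 total).

14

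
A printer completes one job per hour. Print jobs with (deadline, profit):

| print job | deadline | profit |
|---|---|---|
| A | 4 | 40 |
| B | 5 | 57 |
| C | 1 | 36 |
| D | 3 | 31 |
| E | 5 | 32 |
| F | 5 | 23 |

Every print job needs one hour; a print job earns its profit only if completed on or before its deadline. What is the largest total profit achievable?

196

By profit: B(d5,57), A(d4,40), C(d1,36), E(d5,32), D(d3,31), F(d5,23)
B→slot 5; A→slot 4; C→slot 1; E→slot 3; D→slot 2; F skipped.
Profit = 36 + 31 + 32 + 40 + 57 = 196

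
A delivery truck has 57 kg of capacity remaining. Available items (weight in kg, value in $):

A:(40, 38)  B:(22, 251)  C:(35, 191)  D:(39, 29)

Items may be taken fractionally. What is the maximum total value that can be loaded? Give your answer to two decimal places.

Greedy by value/weight ratio, highest first.
Order: B (251/22=11.41) > C (191/35=5.46) > A (38/40=0.95) > D (29/39=0.74)
Fill: take B (22 @ 251) → take C (35 @ 191); 57/57 used.
Total value = 442.00

442.00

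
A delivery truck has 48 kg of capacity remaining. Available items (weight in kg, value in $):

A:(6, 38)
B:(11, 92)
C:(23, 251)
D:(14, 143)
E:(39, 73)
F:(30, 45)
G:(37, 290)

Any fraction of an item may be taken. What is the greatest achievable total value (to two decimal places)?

486.00

Order: C (251/23=10.91) > D (143/14=10.21) > B (92/11=8.36) > G (290/37=7.84) > A (38/6=6.33) > E (73/39=1.87) > F (45/30=1.50)
Fill: take C (23 @ 251) → take D (14 @ 143) → take B (11 @ 92); 48/48 used.
Total value = 486.00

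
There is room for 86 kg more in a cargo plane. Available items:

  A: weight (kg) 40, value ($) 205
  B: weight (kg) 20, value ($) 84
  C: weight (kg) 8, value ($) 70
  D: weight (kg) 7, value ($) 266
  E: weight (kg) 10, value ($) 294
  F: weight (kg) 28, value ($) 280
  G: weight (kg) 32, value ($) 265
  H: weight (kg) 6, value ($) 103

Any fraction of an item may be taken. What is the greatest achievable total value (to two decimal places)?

Order: D (266/7=38.00) > E (294/10=29.40) > H (103/6=17.17) > F (280/28=10.00) > C (70/8=8.75) > G (265/32=8.28) > A (205/40=5.12) > B (84/20=4.20)
Fill: take D (7 @ 266) → take E (10 @ 294) → take H (6 @ 103) → take F (28 @ 280) → take C (8 @ 70) → take 27/32 of G → 223.59; 86/86 used.
Total value = 1236.59

1236.59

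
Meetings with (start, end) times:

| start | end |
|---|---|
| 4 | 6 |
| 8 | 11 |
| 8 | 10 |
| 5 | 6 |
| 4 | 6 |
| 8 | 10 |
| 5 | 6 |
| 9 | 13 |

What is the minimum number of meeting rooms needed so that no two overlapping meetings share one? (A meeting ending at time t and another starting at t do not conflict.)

4

starts: [4, 4, 5, 5, 8, 8, 8, 9]
ends:   [6, 6, 6, 6, 10, 10, 11, 13]
s4→1 s4→2 s5→3 s5→4  — peak 4.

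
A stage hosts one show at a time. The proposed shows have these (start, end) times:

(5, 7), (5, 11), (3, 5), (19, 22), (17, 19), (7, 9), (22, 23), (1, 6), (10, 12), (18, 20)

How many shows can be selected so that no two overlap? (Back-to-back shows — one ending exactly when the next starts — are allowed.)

7

Order by finish time; keep every interval that doesn't clash with the previous kept one.
By end time: (3,5), (1,6), (5,7), (7,9), (5,11), (10,12), (17,19), (18,20), (19,22), (22,23).
Pick (3,5); next start ≥ 5 → (5,7); next start ≥ 7 → (7,9); next start ≥ 9 → (10,12); next start ≥ 12 → (17,19); next start ≥ 19 → (19,22); next start ≥ 22 → (22,23).
Selected 7 shows.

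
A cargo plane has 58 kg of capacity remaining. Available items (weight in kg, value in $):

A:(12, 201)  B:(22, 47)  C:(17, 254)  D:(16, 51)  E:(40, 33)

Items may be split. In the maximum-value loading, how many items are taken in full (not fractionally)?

3

Ratios (sorted): A 16.75, C 14.94, D 3.19, B 2.14, E 0.82
take A (12 @ 201); take C (17 @ 254); take D (16 @ 51); take 13/22 of B → 27.77. Capacity used 58/58.
3 item(s) taken whole; one partial (take 13/22 of B).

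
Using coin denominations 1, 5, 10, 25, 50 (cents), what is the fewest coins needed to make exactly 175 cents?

4

Greedy: take as many of the largest coin as possible, then repeat with the remainder.
175 − 3×50→25 − 1×25→0
Total coins = 3 + 1 = 4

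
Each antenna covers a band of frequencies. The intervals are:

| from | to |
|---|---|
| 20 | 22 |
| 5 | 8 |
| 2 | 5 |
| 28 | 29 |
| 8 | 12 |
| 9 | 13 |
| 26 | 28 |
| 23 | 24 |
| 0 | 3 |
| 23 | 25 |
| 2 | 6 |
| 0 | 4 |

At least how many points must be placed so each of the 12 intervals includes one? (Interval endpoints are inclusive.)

6

Process intervals by earliest right end; each time one isn't hit yet, stab at its right endpoint.
Sorted: [0,3] [0,4] [2,5] [2,6] [5,8] [8,12] [9,13] [20,22] [23,24] [23,25] [26,28] [28,29]
{[0,3],[0,4],[2,5],[2,6]} hit by 3; {[5,8],[8,12]} hit by 8; {[9,13]} hit by 13; {[20,22]} hit by 22; {[23,24],[23,25]} hit by 24; {[26,28],[28,29]} hit by 28.
Points: 3, 8, 13, 22, 24, 28 (6 total).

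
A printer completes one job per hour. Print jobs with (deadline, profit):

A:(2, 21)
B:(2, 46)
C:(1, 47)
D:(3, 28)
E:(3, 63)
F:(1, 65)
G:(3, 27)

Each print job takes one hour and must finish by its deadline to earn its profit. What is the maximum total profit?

Take jobs in profit order; each goes to the latest open slot no later than its deadline.
By profit: F(d1,65), E(d3,63), C(d1,47), B(d2,46), D(d3,28), G(d3,27), A(d2,21)
F→slot 1; E→slot 3; C skipped; B→slot 2; D skipped; G skipped; A skipped.
Profit = 65 + 46 + 63 = 174

174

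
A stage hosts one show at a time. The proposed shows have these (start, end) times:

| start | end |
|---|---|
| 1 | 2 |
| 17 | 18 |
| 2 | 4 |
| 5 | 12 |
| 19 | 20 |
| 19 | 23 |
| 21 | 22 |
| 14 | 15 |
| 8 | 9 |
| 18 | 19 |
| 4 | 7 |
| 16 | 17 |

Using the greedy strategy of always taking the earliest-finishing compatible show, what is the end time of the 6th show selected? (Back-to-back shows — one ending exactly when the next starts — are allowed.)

Order by finish time; keep every interval that doesn't clash with the previous kept one.
By end time: (1,2), (2,4), (4,7), (8,9), (5,12), (14,15), (16,17), (17,18), (18,19), (19,20), (21,22), (19,23).
Pick (1,2); next start ≥ 2 → (2,4); next start ≥ 4 → (4,7); next start ≥ 7 → (8,9); next start ≥ 9 → (14,15); next start ≥ 15 → (16,17); next start ≥ 17 → (17,18); next start ≥ 18 → (18,19); next start ≥ 19 → (19,20); next start ≥ 20 → (21,22).
Selected: (1,2) (2,4) (4,7) (8,9) (14,15) (16,17) (17,18) (18,19) (19,20) (21,22)

17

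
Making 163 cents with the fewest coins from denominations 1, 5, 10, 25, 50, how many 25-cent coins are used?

163 = 3×50 + 1×10 + 3×1
Count of 25: 0

0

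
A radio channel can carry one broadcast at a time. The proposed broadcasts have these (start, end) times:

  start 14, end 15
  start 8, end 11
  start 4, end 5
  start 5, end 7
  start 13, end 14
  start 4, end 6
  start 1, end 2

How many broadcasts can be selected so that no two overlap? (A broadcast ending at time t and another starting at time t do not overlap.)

6

Sort by end time and greedily take each interval whose start is ≥ the last chosen end.
By end time: (1,2), (4,5), (4,6), (5,7), (8,11), (13,14), (14,15).
Pick (1,2); next start ≥ 2 → (4,5); next start ≥ 5 → (5,7); next start ≥ 7 → (8,11); next start ≥ 11 → (13,14); next start ≥ 14 → (14,15).
Selected 6 broadcasts.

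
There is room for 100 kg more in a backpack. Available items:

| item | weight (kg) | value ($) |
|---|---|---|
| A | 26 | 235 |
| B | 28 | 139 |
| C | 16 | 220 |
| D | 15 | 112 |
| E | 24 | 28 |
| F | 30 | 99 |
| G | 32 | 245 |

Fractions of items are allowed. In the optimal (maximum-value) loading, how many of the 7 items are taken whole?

4

Greedy by value/weight ratio, highest first.
Order: C (220/16=13.75) > A (235/26=9.04) > G (245/32=7.66) > D (112/15=7.47) > B (139/28=4.96) > F (99/30=3.30) > E (28/24=1.17)
Fill: take C (16 @ 220) → take A (26 @ 235) → take G (32 @ 245) → take D (15 @ 112) → take 11/28 of B → 54.61; 100/100 used.
4 item(s) taken whole; one partial (take 11/28 of B).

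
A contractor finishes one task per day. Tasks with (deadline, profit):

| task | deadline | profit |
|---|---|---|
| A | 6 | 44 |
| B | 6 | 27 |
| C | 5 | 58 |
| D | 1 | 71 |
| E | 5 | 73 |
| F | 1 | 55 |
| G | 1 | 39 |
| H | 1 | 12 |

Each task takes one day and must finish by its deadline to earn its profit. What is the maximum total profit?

273

Take jobs in profit order; each goes to the latest open slot no later than its deadline.
Profit order: E=73 D=71 C=58 F=55 A=44 G=39 B=27 H=12
Assign: E→slot 5, D→slot 1, C→slot 4, F skipped, A→slot 6, G skipped, B→slot 3, H skipped.
Slots: [1:D] [3:B] [4:C] [5:E] [6:A]
Profit = 71 + 27 + 58 + 73 + 44 = 273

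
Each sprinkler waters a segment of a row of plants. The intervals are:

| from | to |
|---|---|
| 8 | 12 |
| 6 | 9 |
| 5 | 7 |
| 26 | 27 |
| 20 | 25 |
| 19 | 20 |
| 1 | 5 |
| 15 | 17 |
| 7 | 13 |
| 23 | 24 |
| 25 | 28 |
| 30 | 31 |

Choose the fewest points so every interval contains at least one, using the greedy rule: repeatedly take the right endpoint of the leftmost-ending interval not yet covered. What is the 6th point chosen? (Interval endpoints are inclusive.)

Sort by right endpoint; whenever an interval is uncovered, place a point at its right end.
By right end: [1,5]  [5,7]  [6,9]  [8,12]  [7,13]  [15,17]  [19,20]  [23,24]  [20,25]  [26,27]  [25,28]  [30,31]
[1,5] uncovered → point at 5; [6,9] uncovered → point at 9; [15,17] uncovered → point at 17; [19,20] uncovered → point at 20; [23,24] uncovered → point at 24; [26,27] uncovered → point at 27; [30,31] uncovered → point at 31.
Points: 5, 9, 17, 20, 24, 27, 31 (7 total).

27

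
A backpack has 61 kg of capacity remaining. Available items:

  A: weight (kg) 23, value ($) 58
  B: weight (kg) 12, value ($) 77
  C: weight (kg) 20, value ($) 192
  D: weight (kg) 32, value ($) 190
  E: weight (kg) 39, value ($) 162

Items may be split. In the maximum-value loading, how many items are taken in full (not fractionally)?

2

Greedy by value/weight ratio, highest first.
Order: C (192/20=9.60) > B (77/12=6.42) > D (190/32=5.94) > E (162/39=4.15) > A (58/23=2.52)
Fill: take C (20 @ 192) → take B (12 @ 77) → take 29/32 of D → 172.19; 61/61 used.
2 item(s) taken whole; one partial (take 29/32 of D).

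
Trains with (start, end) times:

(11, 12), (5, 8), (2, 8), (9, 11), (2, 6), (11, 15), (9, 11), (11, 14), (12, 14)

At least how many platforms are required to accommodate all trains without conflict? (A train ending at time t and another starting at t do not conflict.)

3

Events (time:±→running): 2:+→1 2:+→2 5:+→3 … peak 3.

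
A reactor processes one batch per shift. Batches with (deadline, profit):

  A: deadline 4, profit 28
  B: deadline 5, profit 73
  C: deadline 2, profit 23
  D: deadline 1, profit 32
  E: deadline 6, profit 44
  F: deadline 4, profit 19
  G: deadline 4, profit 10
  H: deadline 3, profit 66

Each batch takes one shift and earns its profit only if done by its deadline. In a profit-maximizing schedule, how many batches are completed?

6

By profit: B(d5,73), H(d3,66), E(d6,44), D(d1,32), A(d4,28), C(d2,23), F(d4,19), G(d4,10)
B→slot 5; H→slot 3; E→slot 6; D→slot 1; A→slot 4; C→slot 2; F skipped; G skipped.
6 of 8 scheduled.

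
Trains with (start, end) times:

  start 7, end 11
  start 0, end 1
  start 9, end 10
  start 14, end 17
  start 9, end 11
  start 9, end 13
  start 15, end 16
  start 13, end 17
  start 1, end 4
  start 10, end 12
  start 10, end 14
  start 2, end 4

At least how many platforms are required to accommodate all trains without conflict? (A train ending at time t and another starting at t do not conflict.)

5

Events (time:±→running): 0:+→1 1:-→0 1:+→1 2:+→2 4:-→1 4:-→0 7:+→1 9:+→2 9:+→3 9:+→4 10:-→3 10:+→4 10:+→5 … peak 5.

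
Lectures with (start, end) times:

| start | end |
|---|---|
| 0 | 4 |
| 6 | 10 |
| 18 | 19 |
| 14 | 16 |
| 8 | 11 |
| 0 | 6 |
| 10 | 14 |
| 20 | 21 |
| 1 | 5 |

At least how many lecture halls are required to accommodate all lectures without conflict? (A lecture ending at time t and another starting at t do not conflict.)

Events (time:±→running): 0:+→1 0:+→2 1:+→3 … peak 3.

3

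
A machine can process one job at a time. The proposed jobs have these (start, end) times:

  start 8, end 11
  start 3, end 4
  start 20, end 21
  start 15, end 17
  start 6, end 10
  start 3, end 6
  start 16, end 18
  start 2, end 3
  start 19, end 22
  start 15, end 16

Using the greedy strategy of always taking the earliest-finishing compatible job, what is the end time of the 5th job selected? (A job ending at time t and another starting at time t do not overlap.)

By end time: (2,3), (3,4), (3,6), (6,10), (8,11), (15,16), (15,17), (16,18), (20,21), (19,22).
Pick (2,3); next start ≥ 3 → (3,4); next start ≥ 4 → (6,10); next start ≥ 10 → (15,16); next start ≥ 16 → (16,18); next start ≥ 18 → (20,21).
Selected: (2,3) (3,4) (6,10) (15,16) (16,18) (20,21)

18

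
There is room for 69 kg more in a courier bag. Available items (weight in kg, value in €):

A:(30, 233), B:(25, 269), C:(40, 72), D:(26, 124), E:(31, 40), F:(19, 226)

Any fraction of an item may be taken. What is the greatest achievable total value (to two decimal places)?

689.17

Order: F (226/19=11.89) > B (269/25=10.76) > A (233/30=7.77) > D (124/26=4.77) > C (72/40=1.80) > E (40/31=1.29)
Fill: take F (19 @ 226) → take B (25 @ 269) → take 25/30 of A → 194.17; 69/69 used.
Total value = 689.17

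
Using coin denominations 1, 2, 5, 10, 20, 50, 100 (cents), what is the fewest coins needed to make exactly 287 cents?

Use the largest denomination that fits, subtract, and repeat.
287 = 2×100 + 1×50 + 1×20 + 1×10 + 1×5 + 1×2
Total coins = 2 + 1 + 1 + 1 + 1 + 1 = 7

7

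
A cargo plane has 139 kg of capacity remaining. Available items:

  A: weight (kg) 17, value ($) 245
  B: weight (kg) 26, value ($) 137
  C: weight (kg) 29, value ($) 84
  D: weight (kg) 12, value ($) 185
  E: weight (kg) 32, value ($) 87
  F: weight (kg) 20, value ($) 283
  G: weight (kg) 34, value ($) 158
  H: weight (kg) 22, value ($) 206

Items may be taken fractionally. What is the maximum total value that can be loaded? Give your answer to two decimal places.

1237.17

Sort by value per unit weight and fill in that order.
Ratios (sorted): D 15.42, A 14.41, F 14.15, H 9.36, B 5.27, G 4.65, C 2.90, E 2.72
take D (12 @ 185); take A (17 @ 245); take F (20 @ 283); take H (22 @ 206); take B (26 @ 137); take G (34 @ 158); take 8/29 of C → 23.17. Capacity used 139/139.
Total value = 1237.17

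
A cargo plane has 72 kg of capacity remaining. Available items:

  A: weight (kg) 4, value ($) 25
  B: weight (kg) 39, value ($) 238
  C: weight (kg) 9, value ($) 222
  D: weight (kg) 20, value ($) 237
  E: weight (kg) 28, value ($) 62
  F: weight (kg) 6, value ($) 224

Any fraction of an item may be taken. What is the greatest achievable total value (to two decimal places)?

909.38

Ratios (sorted): F 37.33, C 24.67, D 11.85, A 6.25, B 6.10, E 2.21
take F (6 @ 224); take C (9 @ 222); take D (20 @ 237); take A (4 @ 25); take 33/39 of B → 201.38. Capacity used 72/72.
Total value = 909.38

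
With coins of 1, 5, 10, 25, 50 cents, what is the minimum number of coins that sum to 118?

7

Use the largest denomination that fits, subtract, and repeat.
118 = 2×50 + 1×10 + 1×5 + 3×1
Total coins = 2 + 1 + 1 + 3 = 7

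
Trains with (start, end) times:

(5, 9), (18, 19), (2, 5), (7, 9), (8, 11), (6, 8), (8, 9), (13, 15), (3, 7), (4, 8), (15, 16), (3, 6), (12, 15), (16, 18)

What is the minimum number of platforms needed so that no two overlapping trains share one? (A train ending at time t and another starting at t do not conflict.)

Count concurrent intervals with a sweep; the peak is the room count.
starts: [2, 3, 3, 4, 5, 6, 7, 8, 8, 12, 13, 15, 16, 18]
ends:   [5, 6, 7, 8, 8, 9, 9, 9, 11, 15, 15, 16, 18, 19]
s2→1 s3→2 s3→3 s4→4  — peak 4.

4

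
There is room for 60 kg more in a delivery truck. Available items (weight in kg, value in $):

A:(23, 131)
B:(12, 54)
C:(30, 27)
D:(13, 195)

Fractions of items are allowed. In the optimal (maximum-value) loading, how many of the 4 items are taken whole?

3

Order: D (195/13=15.00) > A (131/23=5.70) > B (54/12=4.50) > C (27/30=0.90)
Fill: take D (13 @ 195) → take A (23 @ 131) → take B (12 @ 54) → take 12/30 of C → 10.80; 60/60 used.
3 item(s) taken whole; one partial (take 12/30 of C).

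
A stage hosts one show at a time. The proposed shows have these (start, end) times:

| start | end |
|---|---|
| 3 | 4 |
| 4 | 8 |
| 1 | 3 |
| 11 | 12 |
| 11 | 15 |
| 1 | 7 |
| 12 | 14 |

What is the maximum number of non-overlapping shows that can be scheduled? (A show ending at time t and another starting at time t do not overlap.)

Greedy by earliest finish: after sorting by end time, pick each interval compatible with the last pick.
Sorted by end: (1,3)  (3,4)  (1,7)  (4,8)  (11,12)  (12,14)  (11,15)
take (1,3); take (3,4); skip (1,7); take (4,8); take (11,12); take (12,14); skip (11,15).
Selected 5 shows.

5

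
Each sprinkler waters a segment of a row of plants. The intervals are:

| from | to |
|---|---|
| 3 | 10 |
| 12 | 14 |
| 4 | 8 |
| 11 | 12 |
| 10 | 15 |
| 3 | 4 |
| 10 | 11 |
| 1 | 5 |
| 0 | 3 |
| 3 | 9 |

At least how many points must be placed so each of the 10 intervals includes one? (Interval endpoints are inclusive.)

Sorted: [0,3] [3,4] [1,5] [4,8] [3,9] [3,10] [10,11] [11,12] [12,14] [10,15]
{[0,3],[3,4],[1,5]} hit by 3; {[4,8],[3,9],[3,10]} hit by 8; {[10,11],[11,12]} hit by 11; {[12,14],[10,15]} hit by 14.
Points: 3, 8, 11, 14 (4 total).

4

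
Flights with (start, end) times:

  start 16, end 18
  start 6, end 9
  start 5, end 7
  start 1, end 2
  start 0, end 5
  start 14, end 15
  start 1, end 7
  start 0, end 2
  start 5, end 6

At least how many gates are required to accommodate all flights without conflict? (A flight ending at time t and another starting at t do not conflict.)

4

The answer is the maximum number of intervals overlapping at any instant.
starts: [0, 0, 1, 1, 5, 5, 6, 14, 16]
ends:   [2, 2, 5, 6, 7, 7, 9, 15, 18]
s0→1 s0→2 s1→3 s1→4  — peak 4.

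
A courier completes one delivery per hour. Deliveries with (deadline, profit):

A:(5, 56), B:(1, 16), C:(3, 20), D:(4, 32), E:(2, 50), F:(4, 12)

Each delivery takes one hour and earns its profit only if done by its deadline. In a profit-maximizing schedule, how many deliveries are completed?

5

By profit: A(d5,56), E(d2,50), D(d4,32), C(d3,20), B(d1,16), F(d4,12)
A→slot 5; E→slot 2; D→slot 4; C→slot 3; B→slot 1; F skipped.
5 of 6 scheduled.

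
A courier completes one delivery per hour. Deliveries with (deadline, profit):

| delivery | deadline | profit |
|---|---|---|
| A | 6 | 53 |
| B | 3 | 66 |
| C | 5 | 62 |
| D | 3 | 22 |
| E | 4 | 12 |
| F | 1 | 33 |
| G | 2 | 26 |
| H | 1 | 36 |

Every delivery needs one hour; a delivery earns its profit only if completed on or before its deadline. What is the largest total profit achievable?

Take jobs in profit order; each goes to the latest open slot no later than its deadline.
By profit: B(d3,66), C(d5,62), A(d6,53), H(d1,36), F(d1,33), G(d2,26), D(d3,22), E(d4,12)
B→slot 3; C→slot 5; A→slot 6; H→slot 1; F skipped; G→slot 2; D skipped; E→slot 4.
Profit = 36 + 26 + 66 + 12 + 62 + 53 = 255

255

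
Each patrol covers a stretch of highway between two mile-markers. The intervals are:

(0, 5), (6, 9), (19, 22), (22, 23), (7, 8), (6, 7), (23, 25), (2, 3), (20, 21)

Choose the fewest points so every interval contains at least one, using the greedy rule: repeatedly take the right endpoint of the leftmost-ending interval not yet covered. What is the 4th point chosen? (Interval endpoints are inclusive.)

By right end: [2,3]  [0,5]  [6,7]  [7,8]  [6,9]  [20,21]  [19,22]  [22,23]  [23,25]
[2,3] uncovered → point at 3; [6,7] uncovered → point at 7; [20,21] uncovered → point at 21; [22,23] uncovered → point at 23.
Points: 3, 7, 21, 23 (4 total).

23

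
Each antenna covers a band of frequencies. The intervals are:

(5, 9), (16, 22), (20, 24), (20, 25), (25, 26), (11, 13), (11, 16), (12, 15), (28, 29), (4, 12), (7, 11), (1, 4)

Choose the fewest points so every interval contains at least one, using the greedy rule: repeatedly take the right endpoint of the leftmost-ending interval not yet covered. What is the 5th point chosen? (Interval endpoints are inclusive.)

26

Process intervals by earliest right end; each time one isn't hit yet, stab at its right endpoint.
Sorted: [1,4] [5,9] [7,11] [4,12] [11,13] [12,15] [11,16] [16,22] [20,24] [20,25] [25,26] [28,29]
{[1,4]} hit by 4; {[5,9],[7,11],[4,12]} hit by 9; {[11,13],[12,15],[11,16]} hit by 13; {[16,22],[20,24],[20,25]} hit by 22; {[25,26]} hit by 26; {[28,29]} hit by 29.
Points: 4, 9, 13, 22, 26, 29 (6 total).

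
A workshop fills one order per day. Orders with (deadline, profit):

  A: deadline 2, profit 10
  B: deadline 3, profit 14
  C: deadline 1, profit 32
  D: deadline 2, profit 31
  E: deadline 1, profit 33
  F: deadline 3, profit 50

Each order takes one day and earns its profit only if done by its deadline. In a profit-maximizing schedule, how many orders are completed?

3

By profit: F(d3,50), E(d1,33), C(d1,32), D(d2,31), B(d3,14), A(d2,10)
F→slot 3; E→slot 1; C skipped; D→slot 2; B skipped; A skipped.
3 of 6 scheduled.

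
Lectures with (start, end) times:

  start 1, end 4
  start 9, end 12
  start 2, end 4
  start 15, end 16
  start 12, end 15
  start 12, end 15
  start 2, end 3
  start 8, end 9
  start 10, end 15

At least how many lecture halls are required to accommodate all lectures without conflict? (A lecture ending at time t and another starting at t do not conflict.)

Count concurrent intervals with a sweep; the peak is the room count.
Events (time:±→running): 1:+→1 2:+→2 2:+→3 … peak 3.

3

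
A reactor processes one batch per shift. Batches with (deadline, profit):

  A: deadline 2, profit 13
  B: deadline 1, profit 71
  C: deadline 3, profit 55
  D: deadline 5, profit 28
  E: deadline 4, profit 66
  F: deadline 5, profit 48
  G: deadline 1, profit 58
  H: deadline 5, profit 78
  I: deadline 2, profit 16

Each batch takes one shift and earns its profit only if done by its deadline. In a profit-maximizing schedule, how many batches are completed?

5

Profit order: H=78 B=71 E=66 G=58 C=55 F=48 D=28 I=16 A=13
Assign: H→slot 5, B→slot 1, E→slot 4, G skipped, C→slot 3, F→slot 2, D skipped, I skipped, A skipped.
Slots: [1:B] [2:F] [3:C] [4:E] [5:H]
5 of 9 scheduled.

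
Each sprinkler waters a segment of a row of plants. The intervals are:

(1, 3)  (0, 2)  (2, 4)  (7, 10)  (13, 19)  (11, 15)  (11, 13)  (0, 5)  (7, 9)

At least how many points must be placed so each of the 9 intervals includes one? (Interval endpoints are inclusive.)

Sort by right endpoint; whenever an interval is uncovered, place a point at its right end.
Sorted: [0,2] [1,3] [2,4] [0,5] [7,9] [7,10] [11,13] [11,15] [13,19]
{[0,2],[1,3],[2,4],[0,5]} hit by 2; {[7,9],[7,10]} hit by 9; {[11,13],[11,15],[13,19]} hit by 13.
Points: 2, 9, 13 (3 total).

3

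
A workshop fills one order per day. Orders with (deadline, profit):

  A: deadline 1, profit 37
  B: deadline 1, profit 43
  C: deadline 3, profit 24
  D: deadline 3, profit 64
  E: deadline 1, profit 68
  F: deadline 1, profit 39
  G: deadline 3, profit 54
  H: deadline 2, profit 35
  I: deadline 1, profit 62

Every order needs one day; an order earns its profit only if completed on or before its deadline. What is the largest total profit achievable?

186

Take jobs in profit order; each goes to the latest open slot no later than its deadline.
Profit order: E=68 D=64 I=62 G=54 B=43 F=39 A=37 H=35 C=24
Assign: E→slot 1, D→slot 3, I skipped, G→slot 2, B skipped, F skipped, A skipped, H skipped, C skipped.
Slots: [1:E] [2:G] [3:D]
Profit = 68 + 54 + 64 = 186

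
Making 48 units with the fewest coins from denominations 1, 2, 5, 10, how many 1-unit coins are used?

1

48 − 4×10→8 − 1×5→3 − 1×2→1 − 1×1→0
Count of 1: 1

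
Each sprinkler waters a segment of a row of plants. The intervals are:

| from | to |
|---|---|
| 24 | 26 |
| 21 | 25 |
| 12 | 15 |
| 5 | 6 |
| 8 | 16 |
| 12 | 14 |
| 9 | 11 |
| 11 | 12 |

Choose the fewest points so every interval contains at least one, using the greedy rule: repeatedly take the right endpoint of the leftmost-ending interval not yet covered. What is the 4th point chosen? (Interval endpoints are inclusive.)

25

Process intervals by earliest right end; each time one isn't hit yet, stab at its right endpoint.
By right end: [5,6]  [9,11]  [11,12]  [12,14]  [12,15]  [8,16]  [21,25]  [24,26]
[5,6] uncovered → point at 6; [9,11] uncovered → point at 11; [12,14] uncovered → point at 14; [21,25] uncovered → point at 25.
Points: 6, 11, 14, 25 (4 total).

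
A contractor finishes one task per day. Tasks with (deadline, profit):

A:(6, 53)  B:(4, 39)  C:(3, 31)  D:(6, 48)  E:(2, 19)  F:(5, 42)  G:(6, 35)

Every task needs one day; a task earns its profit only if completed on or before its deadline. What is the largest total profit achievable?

248

Profit order: A=53 D=48 F=42 B=39 G=35 C=31 E=19
Assign: A→slot 6, D→slot 5, F→slot 4, B→slot 3, G→slot 2, C→slot 1, E skipped.
Slots: [1:C] [2:G] [3:B] [4:F] [5:D] [6:A]
Profit = 31 + 35 + 39 + 42 + 48 + 53 = 248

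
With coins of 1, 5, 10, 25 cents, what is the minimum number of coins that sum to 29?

Greedy: take as many of the largest coin as possible, then repeat with the remainder.
29 − 1×25→4 − 4×1→0
Total coins = 1 + 4 = 5

5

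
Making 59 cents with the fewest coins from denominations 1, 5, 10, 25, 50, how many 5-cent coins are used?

1

59 − 1×50→9 − 1×5→4 − 4×1→0
Count of 5: 1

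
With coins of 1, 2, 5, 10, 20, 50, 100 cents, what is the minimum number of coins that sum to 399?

399 − 3×100→99 − 1×50→49 − 2×20→9 − 1×5→4 − 2×2→0
Total coins = 3 + 1 + 2 + 1 + 2 = 9

9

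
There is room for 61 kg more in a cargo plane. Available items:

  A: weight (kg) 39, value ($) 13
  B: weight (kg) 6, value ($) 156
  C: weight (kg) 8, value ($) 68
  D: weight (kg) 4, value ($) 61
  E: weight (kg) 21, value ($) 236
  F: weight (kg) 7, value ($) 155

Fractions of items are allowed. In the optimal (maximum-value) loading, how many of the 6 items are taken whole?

5

Sort by value per unit weight and fill in that order.
Order: B (156/6=26.00) > F (155/7=22.14) > D (61/4=15.25) > E (236/21=11.24) > C (68/8=8.50) > A (13/39=0.33)
Fill: take B (6 @ 156) → take F (7 @ 155) → take D (4 @ 61) → take E (21 @ 236) → take C (8 @ 68) → take 15/39 of A → 5.00; 61/61 used.
5 item(s) taken whole; one partial (take 15/39 of A).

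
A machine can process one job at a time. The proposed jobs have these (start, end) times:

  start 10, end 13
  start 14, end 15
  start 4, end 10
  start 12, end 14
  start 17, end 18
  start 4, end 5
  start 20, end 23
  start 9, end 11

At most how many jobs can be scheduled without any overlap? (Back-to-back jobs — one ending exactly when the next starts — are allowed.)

6

By end time: (4,5), (4,10), (9,11), (10,13), (12,14), (14,15), (17,18), (20,23).
Pick (4,5); next start ≥ 5 → (9,11); next start ≥ 11 → (12,14); next start ≥ 14 → (14,15); next start ≥ 15 → (17,18); next start ≥ 18 → (20,23).
Selected 6 jobs.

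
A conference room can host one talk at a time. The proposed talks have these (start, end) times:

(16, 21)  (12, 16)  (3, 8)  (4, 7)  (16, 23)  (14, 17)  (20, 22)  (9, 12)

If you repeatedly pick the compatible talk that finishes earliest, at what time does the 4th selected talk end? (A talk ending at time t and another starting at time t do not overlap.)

21

Sort by end time and greedily take each interval whose start is ≥ the last chosen end.
Sorted by end: (4,7)  (3,8)  (9,12)  (12,16)  (14,17)  (16,21)  (20,22)  (16,23)
take (4,7); take (9,12); take (12,16); take (16,21); skip (16,23).
Selected: (4,7) (9,12) (12,16) (16,21)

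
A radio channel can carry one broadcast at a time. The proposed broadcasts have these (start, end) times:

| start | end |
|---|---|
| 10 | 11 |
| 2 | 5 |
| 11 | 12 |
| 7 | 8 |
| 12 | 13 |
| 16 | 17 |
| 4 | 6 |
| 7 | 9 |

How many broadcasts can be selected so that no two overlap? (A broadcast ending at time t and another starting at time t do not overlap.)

Sort by end time and greedily take each interval whose start is ≥ the last chosen end.
By end time: (2,5), (4,6), (7,8), (7,9), (10,11), (11,12), (12,13), (16,17).
Pick (2,5); next start ≥ 5 → (7,8); next start ≥ 8 → (10,11); next start ≥ 11 → (11,12); next start ≥ 12 → (12,13); next start ≥ 13 → (16,17).
Selected 6 broadcasts.

6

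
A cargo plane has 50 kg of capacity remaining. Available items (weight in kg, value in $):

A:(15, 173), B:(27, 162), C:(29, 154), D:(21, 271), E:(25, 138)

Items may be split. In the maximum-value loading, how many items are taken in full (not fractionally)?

2

Ratios (sorted): D 12.90, A 11.53, B 6.00, E 5.52, C 5.31
take D (21 @ 271); take A (15 @ 173); take 14/27 of B → 84.00. Capacity used 50/50.
2 item(s) taken whole; one partial (take 14/27 of B).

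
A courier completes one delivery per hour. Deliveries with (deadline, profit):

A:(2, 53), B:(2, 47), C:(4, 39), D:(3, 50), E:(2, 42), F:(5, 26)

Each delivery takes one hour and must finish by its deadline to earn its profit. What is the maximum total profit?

Sort by profit descending; place each in the latest free slot ≤ its deadline.
Profit order: A=53 D=50 B=47 E=42 C=39 F=26
Assign: A→slot 2, D→slot 3, B→slot 1, E skipped, C→slot 4, F→slot 5.
Slots: [1:B] [2:A] [3:D] [4:C] [5:F]
Profit = 47 + 53 + 50 + 39 + 26 = 215

215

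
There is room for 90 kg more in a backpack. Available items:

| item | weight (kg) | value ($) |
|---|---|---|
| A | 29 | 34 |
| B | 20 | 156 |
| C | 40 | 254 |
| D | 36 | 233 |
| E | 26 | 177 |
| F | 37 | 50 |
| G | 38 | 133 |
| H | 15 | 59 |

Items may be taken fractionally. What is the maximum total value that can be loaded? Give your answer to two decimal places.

Sort by value per unit weight and fill in that order.
Ratios (sorted): B 7.80, E 6.81, D 6.47, C 6.35, H 3.93, G 3.50, F 1.35, A 1.17
take B (20 @ 156); take E (26 @ 177); take D (36 @ 233); take 8/40 of C → 50.80. Capacity used 90/90.
Total value = 616.80

616.80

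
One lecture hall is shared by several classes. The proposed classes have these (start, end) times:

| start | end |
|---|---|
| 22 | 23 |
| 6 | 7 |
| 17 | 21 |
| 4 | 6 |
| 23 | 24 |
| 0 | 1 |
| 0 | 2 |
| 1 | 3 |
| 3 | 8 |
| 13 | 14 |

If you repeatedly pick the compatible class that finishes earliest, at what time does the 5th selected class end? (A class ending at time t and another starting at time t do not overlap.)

14

Greedy by earliest finish: after sorting by end time, pick each interval compatible with the last pick.
Sorted by end: (0,1)  (0,2)  (1,3)  (4,6)  (6,7)  (3,8)  (13,14)  (17,21)  (22,23)  (23,24)
take (0,1); take (1,3); take (4,6); take (6,7); skip (3,8); take (13,14); take (17,21); take (22,23); take (23,24).
Selected: (0,1) (1,3) (4,6) (6,7) (13,14) (17,21) (22,23) (23,24)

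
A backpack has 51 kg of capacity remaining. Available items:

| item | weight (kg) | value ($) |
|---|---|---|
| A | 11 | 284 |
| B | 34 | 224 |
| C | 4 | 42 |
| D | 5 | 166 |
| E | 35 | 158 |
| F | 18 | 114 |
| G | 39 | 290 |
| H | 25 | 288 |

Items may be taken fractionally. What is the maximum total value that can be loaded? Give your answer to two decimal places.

Greedy by value/weight ratio, highest first.
Ratios (sorted): D 33.20, A 25.82, H 11.52, C 10.50, G 7.44, B 6.59, F 6.33, E 4.51
take D (5 @ 166); take A (11 @ 284); take H (25 @ 288); take C (4 @ 42); take 6/39 of G → 44.62. Capacity used 51/51.
Total value = 824.62

824.62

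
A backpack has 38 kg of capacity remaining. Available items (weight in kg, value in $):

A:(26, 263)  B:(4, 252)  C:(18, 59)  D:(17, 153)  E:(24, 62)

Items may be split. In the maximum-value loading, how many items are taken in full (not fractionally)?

2

Sort by value per unit weight and fill in that order.
Ratios (sorted): B 63.00, A 10.12, D 9.00, C 3.28, E 2.58
take B (4 @ 252); take A (26 @ 263); take 8/17 of D → 72.00. Capacity used 38/38.
2 item(s) taken whole; one partial (take 8/17 of D).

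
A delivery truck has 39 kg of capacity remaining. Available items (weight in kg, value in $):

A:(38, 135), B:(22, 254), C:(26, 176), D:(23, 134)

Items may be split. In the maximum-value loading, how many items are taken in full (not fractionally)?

Sort by value per unit weight and fill in that order.
Order: B (254/22=11.55) > C (176/26=6.77) > D (134/23=5.83) > A (135/38=3.55)
Fill: take B (22 @ 254) → take 17/26 of C → 115.08; 39/39 used.
1 item(s) taken whole; one partial (take 17/26 of C).

1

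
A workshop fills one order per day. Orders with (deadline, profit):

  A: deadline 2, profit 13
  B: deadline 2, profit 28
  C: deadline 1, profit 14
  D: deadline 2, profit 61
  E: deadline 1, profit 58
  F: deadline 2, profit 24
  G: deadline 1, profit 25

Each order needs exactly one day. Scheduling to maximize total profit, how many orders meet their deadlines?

By profit: D(d2,61), E(d1,58), B(d2,28), G(d1,25), F(d2,24), C(d1,14), A(d2,13)
D→slot 2; E→slot 1; B skipped; G skipped; F skipped; C skipped; A skipped.
2 of 7 scheduled.

2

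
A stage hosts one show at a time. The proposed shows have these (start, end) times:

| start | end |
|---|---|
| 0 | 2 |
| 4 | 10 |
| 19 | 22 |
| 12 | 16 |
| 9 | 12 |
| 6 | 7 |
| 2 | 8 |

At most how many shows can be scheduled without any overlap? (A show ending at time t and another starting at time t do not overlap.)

Greedy by earliest finish: after sorting by end time, pick each interval compatible with the last pick.
By end time: (0,2), (6,7), (2,8), (4,10), (9,12), (12,16), (19,22).
Pick (0,2); next start ≥ 2 → (6,7); next start ≥ 7 → (9,12); next start ≥ 12 → (12,16); next start ≥ 16 → (19,22).
Selected 5 shows.

5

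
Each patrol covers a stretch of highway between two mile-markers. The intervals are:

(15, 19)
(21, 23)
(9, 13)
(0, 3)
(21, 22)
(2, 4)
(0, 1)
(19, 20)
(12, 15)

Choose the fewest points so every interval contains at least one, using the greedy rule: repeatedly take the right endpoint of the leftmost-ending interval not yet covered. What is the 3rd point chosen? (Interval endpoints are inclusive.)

13

Process intervals by earliest right end; each time one isn't hit yet, stab at its right endpoint.
By right end: [0,1]  [0,3]  [2,4]  [9,13]  [12,15]  [15,19]  [19,20]  [21,22]  [21,23]
[0,1] uncovered → point at 1; [2,4] uncovered → point at 4; [9,13] uncovered → point at 13; [15,19] uncovered → point at 19; [21,22] uncovered → point at 22.
Points: 1, 4, 13, 19, 22 (5 total).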